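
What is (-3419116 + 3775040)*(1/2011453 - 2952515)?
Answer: -2113777522696937656/2011453 ≈ -1.0509e+12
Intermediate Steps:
(-3419116 + 3775040)*(1/2011453 - 2952515) = 355924*(1/2011453 - 2952515) = 355924*(-5938845154294/2011453) = -2113777522696937656/2011453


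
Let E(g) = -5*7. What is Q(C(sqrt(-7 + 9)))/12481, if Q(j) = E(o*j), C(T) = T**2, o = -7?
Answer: -5/1783 ≈ -0.0028043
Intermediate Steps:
E(g) = -35
Q(j) = -35
Q(C(sqrt(-7 + 9)))/12481 = -35/12481 = -35*1/12481 = -5/1783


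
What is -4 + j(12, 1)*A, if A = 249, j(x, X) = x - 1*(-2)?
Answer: 3482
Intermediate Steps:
j(x, X) = 2 + x (j(x, X) = x + 2 = 2 + x)
-4 + j(12, 1)*A = -4 + (2 + 12)*249 = -4 + 14*249 = -4 + 3486 = 3482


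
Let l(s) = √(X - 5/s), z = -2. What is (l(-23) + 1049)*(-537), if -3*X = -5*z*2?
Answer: -563313 - 179*I*√30705/23 ≈ -5.6331e+5 - 1363.7*I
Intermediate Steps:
X = -20/3 (X = -(-5*(-2))*2/3 = -10*2/3 = -⅓*20 = -20/3 ≈ -6.6667)
l(s) = √(-20/3 - 5/s)
(l(-23) + 1049)*(-537) = (√(-60 - 45/(-23))/3 + 1049)*(-537) = (√(-60 - 45*(-1/23))/3 + 1049)*(-537) = (√(-60 + 45/23)/3 + 1049)*(-537) = (√(-1335/23)/3 + 1049)*(-537) = ((I*√30705/23)/3 + 1049)*(-537) = (I*√30705/69 + 1049)*(-537) = (1049 + I*√30705/69)*(-537) = -563313 - 179*I*√30705/23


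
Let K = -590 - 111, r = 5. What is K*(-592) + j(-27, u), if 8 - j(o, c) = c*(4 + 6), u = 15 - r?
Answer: 414900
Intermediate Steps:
u = 10 (u = 15 - 1*5 = 15 - 5 = 10)
K = -701
j(o, c) = 8 - 10*c (j(o, c) = 8 - c*(4 + 6) = 8 - c*10 = 8 - 10*c)
K*(-592) + j(-27, u) = -701*(-592) + (8 - 10*10) = 414992 + (8 - 100) = 414992 - 92 = 414900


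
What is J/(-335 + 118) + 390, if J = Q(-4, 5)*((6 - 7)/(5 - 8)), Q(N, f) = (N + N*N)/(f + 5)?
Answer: 423148/1085 ≈ 390.00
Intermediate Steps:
Q(N, f) = (N + N**2)/(5 + f)
J = 2/5 (J = (-4*(1 - 4)/(5 + 5))*((6 - 7)/(5 - 8)) = (-4*(-3)/10)*(-1/(-3)) = (-4*1/10*(-3))*(-1*(-1/3)) = (6/5)*(1/3) = 2/5 ≈ 0.40000)
J/(-335 + 118) + 390 = (2/5)/(-335 + 118) + 390 = (2/5)/(-217) + 390 = -1/217*2/5 + 390 = -2/1085 + 390 = 423148/1085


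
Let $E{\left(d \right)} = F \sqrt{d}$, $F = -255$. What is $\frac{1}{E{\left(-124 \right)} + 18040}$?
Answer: $\frac{902}{16675235} + \frac{51 i \sqrt{31}}{33350470} \approx 5.4092 \cdot 10^{-5} + 8.5143 \cdot 10^{-6} i$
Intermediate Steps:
$E{\left(d \right)} = - 255 \sqrt{d}$
$\frac{1}{E{\left(-124 \right)} + 18040} = \frac{1}{- 255 \sqrt{-124} + 18040} = \frac{1}{- 255 \cdot 2 i \sqrt{31} + 18040} = \frac{1}{- 510 i \sqrt{31} + 18040} = \frac{1}{18040 - 510 i \sqrt{31}}$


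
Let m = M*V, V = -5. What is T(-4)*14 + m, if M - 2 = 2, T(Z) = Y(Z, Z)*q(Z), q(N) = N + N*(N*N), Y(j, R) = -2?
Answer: 1884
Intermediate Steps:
q(N) = N + N³ (q(N) = N + N*N² = N + N³)
T(Z) = -2*Z - 2*Z³ (T(Z) = -2*(Z + Z³) = -2*Z - 2*Z³)
M = 4 (M = 2 + 2 = 4)
m = -20 (m = 4*(-5) = -20)
T(-4)*14 + m = (2*(-4)*(-1 - 1*(-4)²))*14 - 20 = (2*(-4)*(-1 - 1*16))*14 - 20 = (2*(-4)*(-1 - 16))*14 - 20 = (2*(-4)*(-17))*14 - 20 = 136*14 - 20 = 1904 - 20 = 1884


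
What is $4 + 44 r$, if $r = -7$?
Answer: $-304$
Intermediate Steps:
$4 + 44 r = 4 + 44 \left(-7\right) = 4 - 308 = -304$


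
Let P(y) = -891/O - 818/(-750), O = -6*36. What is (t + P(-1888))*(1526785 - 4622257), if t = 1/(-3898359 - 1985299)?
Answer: -5936960117796014/367728625 ≈ -1.6145e+7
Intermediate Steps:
O = -216
t = -1/5883658 (t = 1/(-5883658) = -1/5883658 ≈ -1.6996e-7)
P(y) = 15647/3000 (P(y) = -891/(-216) - 818/(-750) = -891*(-1/216) - 818*(-1/750) = 33/8 + 409/375 = 15647/3000)
(t + P(-1888))*(1526785 - 4622257) = (-1/5883658 + 15647/3000)*(1526785 - 4622257) = (46030796863/8825487000)*(-3095472) = -5936960117796014/367728625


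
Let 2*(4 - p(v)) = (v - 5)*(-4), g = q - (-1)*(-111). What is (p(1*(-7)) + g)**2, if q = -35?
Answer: 27556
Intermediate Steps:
g = -146 (g = -35 - (-1)*(-111) = -35 - 1*111 = -35 - 111 = -146)
p(v) = -6 + 2*v (p(v) = 4 - (v - 5)*(-4)/2 = 4 - (-5 + v)*(-4)/2 = 4 - (20 - 4*v)/2 = 4 + (-10 + 2*v) = -6 + 2*v)
(p(1*(-7)) + g)**2 = ((-6 + 2*(1*(-7))) - 146)**2 = ((-6 + 2*(-7)) - 146)**2 = ((-6 - 14) - 146)**2 = (-20 - 146)**2 = (-166)**2 = 27556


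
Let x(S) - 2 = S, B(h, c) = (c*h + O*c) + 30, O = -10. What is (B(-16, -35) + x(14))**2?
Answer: 913936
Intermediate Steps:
B(h, c) = 30 - 10*c + c*h (B(h, c) = (c*h - 10*c) + 30 = (-10*c + c*h) + 30 = 30 - 10*c + c*h)
x(S) = 2 + S
(B(-16, -35) + x(14))**2 = ((30 - 10*(-35) - 35*(-16)) + (2 + 14))**2 = ((30 + 350 + 560) + 16)**2 = (940 + 16)**2 = 956**2 = 913936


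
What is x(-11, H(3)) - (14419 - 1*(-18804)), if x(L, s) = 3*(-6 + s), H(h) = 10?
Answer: -33211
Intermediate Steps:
x(L, s) = -18 + 3*s
x(-11, H(3)) - (14419 - 1*(-18804)) = (-18 + 3*10) - (14419 - 1*(-18804)) = (-18 + 30) - (14419 + 18804) = 12 - 1*33223 = 12 - 33223 = -33211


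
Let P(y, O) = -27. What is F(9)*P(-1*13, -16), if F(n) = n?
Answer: -243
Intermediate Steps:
F(9)*P(-1*13, -16) = 9*(-27) = -243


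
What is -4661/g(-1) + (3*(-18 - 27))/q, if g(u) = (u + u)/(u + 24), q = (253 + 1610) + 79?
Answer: 52046989/971 ≈ 53601.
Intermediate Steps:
q = 1942 (q = 1863 + 79 = 1942)
g(u) = 2*u/(24 + u) (g(u) = (2*u)/(24 + u) = 2*u/(24 + u))
-4661/g(-1) + (3*(-18 - 27))/q = -4661/(2*(-1)/(24 - 1)) + (3*(-18 - 27))/1942 = -4661/(2*(-1)/23) + (3*(-45))*(1/1942) = -4661/(2*(-1)*(1/23)) - 135*1/1942 = -4661/(-2/23) - 135/1942 = -4661*(-23/2) - 135/1942 = 107203/2 - 135/1942 = 52046989/971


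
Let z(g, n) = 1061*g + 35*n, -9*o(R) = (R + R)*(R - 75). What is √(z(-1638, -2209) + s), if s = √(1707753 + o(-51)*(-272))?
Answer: √(-1815233 + √2096169) ≈ 1346.8*I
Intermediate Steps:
o(R) = -2*R*(-75 + R)/9 (o(R) = -(R + R)*(R - 75)/9 = -2*R*(-75 + R)/9)
z(g, n) = 35*n + 1061*g
s = √2096169 (s = √(1707753 + ((2/9)*(-51)*(75 - 1*(-51)))*(-272)) = √(1707753 + ((2/9)*(-51)*(75 + 51))*(-272)) = √(1707753 + ((2/9)*(-51)*126)*(-272)) = √(1707753 - 1428*(-272)) = √(1707753 + 388416) = √2096169 ≈ 1447.8)
√(z(-1638, -2209) + s) = √((35*(-2209) + 1061*(-1638)) + √2096169) = √((-77315 - 1737918) + √2096169) = √(-1815233 + √2096169)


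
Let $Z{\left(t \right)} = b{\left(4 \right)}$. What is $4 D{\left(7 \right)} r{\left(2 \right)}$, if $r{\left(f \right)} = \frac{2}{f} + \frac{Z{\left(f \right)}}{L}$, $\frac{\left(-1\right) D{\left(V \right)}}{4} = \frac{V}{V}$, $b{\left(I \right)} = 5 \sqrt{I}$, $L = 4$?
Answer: $-56$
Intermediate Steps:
$D{\left(V \right)} = -4$ ($D{\left(V \right)} = - 4 \frac{V}{V} = \left(-4\right) 1 = -4$)
$Z{\left(t \right)} = 10$ ($Z{\left(t \right)} = 5 \sqrt{4} = 5 \cdot 2 = 10$)
$r{\left(f \right)} = \frac{5}{2} + \frac{2}{f}$ ($r{\left(f \right)} = \frac{2}{f} + \frac{10}{4} = \frac{2}{f} + 10 \cdot \frac{1}{4} = \frac{2}{f} + \frac{5}{2} = \frac{5}{2} + \frac{2}{f}$)
$4 D{\left(7 \right)} r{\left(2 \right)} = 4 \left(-4\right) \left(\frac{5}{2} + \frac{2}{2}\right) = - 16 \left(\frac{5}{2} + 2 \cdot \frac{1}{2}\right) = - 16 \left(\frac{5}{2} + 1\right) = \left(-16\right) \frac{7}{2} = -56$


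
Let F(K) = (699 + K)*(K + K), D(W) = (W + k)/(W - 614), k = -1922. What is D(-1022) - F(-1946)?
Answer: -1985008780/409 ≈ -4.8533e+6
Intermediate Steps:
D(W) = (-1922 + W)/(-614 + W) (D(W) = (W - 1922)/(W - 614) = (-1922 + W)/(-614 + W))
F(K) = 2*K*(699 + K) (F(K) = (699 + K)*(2*K) = 2*K*(699 + K))
D(-1022) - F(-1946) = (-1922 - 1022)/(-614 - 1022) - 2*(-1946)*(699 - 1946) = -2944/(-1636) - 2*(-1946)*(-1247) = -1/1636*(-2944) - 1*4853324 = 736/409 - 4853324 = -1985008780/409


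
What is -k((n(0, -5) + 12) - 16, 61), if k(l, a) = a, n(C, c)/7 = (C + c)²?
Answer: -61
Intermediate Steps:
n(C, c) = 7*(C + c)²
-k((n(0, -5) + 12) - 16, 61) = -1*61 = -61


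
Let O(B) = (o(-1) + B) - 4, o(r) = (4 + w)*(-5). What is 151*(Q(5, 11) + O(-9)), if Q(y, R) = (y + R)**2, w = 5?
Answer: 29898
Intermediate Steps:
o(r) = -45 (o(r) = (4 + 5)*(-5) = 9*(-5) = -45)
O(B) = -49 + B (O(B) = (-45 + B) - 4 = -49 + B)
Q(y, R) = (R + y)**2
151*(Q(5, 11) + O(-9)) = 151*((11 + 5)**2 + (-49 - 9)) = 151*(16**2 - 58) = 151*(256 - 58) = 151*198 = 29898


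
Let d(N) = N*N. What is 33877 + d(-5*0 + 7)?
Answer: 33926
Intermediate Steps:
d(N) = N**2
33877 + d(-5*0 + 7) = 33877 + (-5*0 + 7)**2 = 33877 + (0 + 7)**2 = 33877 + 7**2 = 33877 + 49 = 33926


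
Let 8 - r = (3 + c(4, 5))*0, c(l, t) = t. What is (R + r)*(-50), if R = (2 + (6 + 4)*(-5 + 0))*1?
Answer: 2000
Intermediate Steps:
r = 8 (r = 8 - (3 + 5)*0 = 8 - 8*0 = 8 - 1*0 = 8 + 0 = 8)
R = -48 (R = (2 + 10*(-5))*1 = (2 - 50)*1 = -48*1 = -48)
(R + r)*(-50) = (-48 + 8)*(-50) = -40*(-50) = 2000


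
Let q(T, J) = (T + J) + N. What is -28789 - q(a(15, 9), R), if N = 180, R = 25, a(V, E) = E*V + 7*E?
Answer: -29192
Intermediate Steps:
a(V, E) = 7*E + E*V
q(T, J) = 180 + J + T (q(T, J) = (T + J) + 180 = (J + T) + 180 = 180 + J + T)
-28789 - q(a(15, 9), R) = -28789 - (180 + 25 + 9*(7 + 15)) = -28789 - (180 + 25 + 9*22) = -28789 - (180 + 25 + 198) = -28789 - 1*403 = -28789 - 403 = -29192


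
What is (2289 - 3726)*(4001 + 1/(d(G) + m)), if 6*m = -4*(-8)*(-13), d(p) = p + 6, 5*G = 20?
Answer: -1023395475/178 ≈ -5.7494e+6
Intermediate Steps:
G = 4 (G = (1/5)*20 = 4)
d(p) = 6 + p
m = -208/3 (m = (-4*(-8)*(-13))/6 = (32*(-13))/6 = (1/6)*(-416) = -208/3 ≈ -69.333)
(2289 - 3726)*(4001 + 1/(d(G) + m)) = (2289 - 3726)*(4001 + 1/((6 + 4) - 208/3)) = -1437*(4001 + 1/(10 - 208/3)) = -1437*(4001 + 1/(-178/3)) = -1437*(4001 - 3/178) = -1437*712175/178 = -1023395475/178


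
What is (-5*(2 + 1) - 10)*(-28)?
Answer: 700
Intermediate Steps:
(-5*(2 + 1) - 10)*(-28) = (-5*3 - 10)*(-28) = (-15 - 10)*(-28) = -25*(-28) = 700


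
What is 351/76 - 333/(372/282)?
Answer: -583857/2356 ≈ -247.82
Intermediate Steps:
351/76 - 333/(372/282) = 351*(1/76) - 333/(372*(1/282)) = 351/76 - 333/62/47 = 351/76 - 333*47/62 = 351/76 - 15651/62 = -583857/2356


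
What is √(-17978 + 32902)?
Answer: 2*√3731 ≈ 122.16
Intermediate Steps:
√(-17978 + 32902) = √14924 = 2*√3731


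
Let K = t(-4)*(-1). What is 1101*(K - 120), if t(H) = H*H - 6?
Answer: -143130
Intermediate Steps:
t(H) = -6 + H**2 (t(H) = H**2 - 6 = -6 + H**2)
K = -10 (K = (-6 + (-4)**2)*(-1) = (-6 + 16)*(-1) = 10*(-1) = -10)
1101*(K - 120) = 1101*(-10 - 120) = 1101*(-130) = -143130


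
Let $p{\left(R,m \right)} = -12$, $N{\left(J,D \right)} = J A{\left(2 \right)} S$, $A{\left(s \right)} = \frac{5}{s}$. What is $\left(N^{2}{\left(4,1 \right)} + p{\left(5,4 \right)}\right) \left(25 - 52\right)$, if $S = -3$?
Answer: $-23976$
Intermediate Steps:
$N{\left(J,D \right)} = - \frac{15 J}{2}$ ($N{\left(J,D \right)} = J \frac{5}{2} \left(-3\right) = \frac{5 J}{2} \left(-3\right) = - \frac{15 J}{2}$)
$\left(N^{2}{\left(4,1 \right)} + p{\left(5,4 \right)}\right) \left(25 - 52\right) = \left(\left(\left(- \frac{15}{2}\right) 4\right)^{2} - 12\right) \left(25 - 52\right) = \left(\left(-30\right)^{2} - 12\right) \left(25 - 52\right) = \left(900 - 12\right) \left(-27\right) = 888 \left(-27\right) = -23976$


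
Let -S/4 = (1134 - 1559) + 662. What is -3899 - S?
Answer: -2951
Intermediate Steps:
S = -948 (S = -4*((1134 - 1559) + 662) = -4*(-425 + 662) = -4*237 = -948)
-3899 - S = -3899 - 1*(-948) = -3899 + 948 = -2951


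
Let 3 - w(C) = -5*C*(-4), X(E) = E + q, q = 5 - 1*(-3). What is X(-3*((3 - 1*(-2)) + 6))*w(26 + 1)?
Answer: 13425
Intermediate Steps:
q = 8 (q = 5 + 3 = 8)
X(E) = 8 + E (X(E) = E + 8 = 8 + E)
w(C) = 3 - 20*C (w(C) = 3 - (-5*C)*(-4) = 3 - 20*C)
X(-3*((3 - 1*(-2)) + 6))*w(26 + 1) = (8 - 3*((3 - 1*(-2)) + 6))*(3 - 20*(26 + 1)) = (8 - 3*((3 + 2) + 6))*(3 - 20*27) = (8 - 3*(5 + 6))*(3 - 540) = (8 - 3*11)*(-537) = (8 - 33)*(-537) = -25*(-537) = 13425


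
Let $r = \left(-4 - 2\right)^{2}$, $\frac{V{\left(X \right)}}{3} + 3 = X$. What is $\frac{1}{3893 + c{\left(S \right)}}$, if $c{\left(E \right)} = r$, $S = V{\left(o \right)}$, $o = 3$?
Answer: $\frac{1}{3929} \approx 0.00025452$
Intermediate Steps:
$V{\left(X \right)} = -9 + 3 X$
$S = 0$ ($S = -9 + 3 \cdot 3 = -9 + 9 = 0$)
$r = 36$ ($r = \left(-6\right)^{2} = 36$)
$c{\left(E \right)} = 36$
$\frac{1}{3893 + c{\left(S \right)}} = \frac{1}{3893 + 36} = \frac{1}{3929}$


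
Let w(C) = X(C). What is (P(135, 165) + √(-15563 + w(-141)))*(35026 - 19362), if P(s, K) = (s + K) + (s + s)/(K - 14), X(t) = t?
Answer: 713808480/151 + 31328*I*√3926 ≈ 4.7272e+6 + 1.9629e+6*I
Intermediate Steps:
w(C) = C
P(s, K) = K + s + 2*s/(-14 + K) (P(s, K) = (K + s) + (2*s)/(-14 + K) = (K + s) + 2*s/(-14 + K) = K + s + 2*s/(-14 + K))
(P(135, 165) + √(-15563 + w(-141)))*(35026 - 19362) = ((165² - 14*165 - 12*135 + 165*135)/(-14 + 165) + √(-15563 - 141))*(35026 - 19362) = ((27225 - 2310 - 1620 + 22275)/151 + √(-15704))*15664 = ((1/151)*45570 + 2*I*√3926)*15664 = (45570/151 + 2*I*√3926)*15664 = 713808480/151 + 31328*I*√3926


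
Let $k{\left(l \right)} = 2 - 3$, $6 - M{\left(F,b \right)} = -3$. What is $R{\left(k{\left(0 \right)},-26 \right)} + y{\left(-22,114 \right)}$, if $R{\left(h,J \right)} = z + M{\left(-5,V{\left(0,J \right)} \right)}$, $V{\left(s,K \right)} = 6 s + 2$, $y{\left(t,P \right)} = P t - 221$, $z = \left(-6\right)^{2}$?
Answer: $-2684$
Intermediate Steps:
$z = 36$
$y{\left(t,P \right)} = -221 + P t$
$V{\left(s,K \right)} = 2 + 6 s$
$M{\left(F,b \right)} = 9$ ($M{\left(F,b \right)} = 6 - -3 = 6 + 3 = 9$)
$k{\left(l \right)} = -1$ ($k{\left(l \right)} = 2 - 3 = -1$)
$R{\left(h,J \right)} = 45$ ($R{\left(h,J \right)} = 36 + 9 = 45$)
$R{\left(k{\left(0 \right)},-26 \right)} + y{\left(-22,114 \right)} = 45 + \left(-221 + 114 \left(-22\right)\right) = 45 - 2729 = -2684$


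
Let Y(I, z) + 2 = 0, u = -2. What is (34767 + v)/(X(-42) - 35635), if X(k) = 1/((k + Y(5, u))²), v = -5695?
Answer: -56283392/68989359 ≈ -0.81583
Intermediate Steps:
Y(I, z) = -2 (Y(I, z) = -2 + 0 = -2)
X(k) = (-2 + k)⁻² (X(k) = 1/((k - 2)²) = 1/((-2 + k)²) = (-2 + k)⁻²)
(34767 + v)/(X(-42) - 35635) = (34767 - 5695)/((-2 - 42)⁻² - 35635) = 29072/((-44)⁻² - 35635) = 29072/(1/1936 - 35635) = 29072/(-68989359/1936) = 29072*(-1936/68989359) = -56283392/68989359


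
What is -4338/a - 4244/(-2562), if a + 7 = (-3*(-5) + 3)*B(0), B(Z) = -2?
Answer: 5648224/55083 ≈ 102.54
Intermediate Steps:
a = -43 (a = -7 + (-3*(-5) + 3)*(-2) = -7 + (15 + 3)*(-2) = -7 + 18*(-2) = -7 - 36 = -43)
-4338/a - 4244/(-2562) = -4338/(-43) - 4244/(-2562) = -4338*(-1/43) - 4244*(-1/2562) = 4338/43 + 2122/1281 = 5648224/55083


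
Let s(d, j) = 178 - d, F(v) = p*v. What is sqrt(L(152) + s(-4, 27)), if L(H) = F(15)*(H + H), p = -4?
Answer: I*sqrt(18058) ≈ 134.38*I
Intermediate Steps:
F(v) = -4*v
L(H) = -120*H (L(H) = (-4*15)*(H + H) = -120*H)
sqrt(L(152) + s(-4, 27)) = sqrt(-120*152 + (178 - 1*(-4))) = sqrt(-18240 + (178 + 4)) = sqrt(-18240 + 182) = sqrt(-18058) = I*sqrt(18058)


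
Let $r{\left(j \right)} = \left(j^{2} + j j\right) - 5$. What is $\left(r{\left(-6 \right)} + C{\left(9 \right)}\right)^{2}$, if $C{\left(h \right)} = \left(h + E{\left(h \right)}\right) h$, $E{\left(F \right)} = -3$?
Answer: $14641$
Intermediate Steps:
$C{\left(h \right)} = h \left(-3 + h\right)$ ($C{\left(h \right)} = \left(h - 3\right) h = \left(-3 + h\right) h = h \left(-3 + h\right)$)
$r{\left(j \right)} = -5 + 2 j^{2}$ ($r{\left(j \right)} = \left(j^{2} + j^{2}\right) - 5 = 2 j^{2} - 5 = -5 + 2 j^{2}$)
$\left(r{\left(-6 \right)} + C{\left(9 \right)}\right)^{2} = \left(\left(-5 + 2 \left(-6\right)^{2}\right) + 9 \left(-3 + 9\right)\right)^{2} = \left(\left(-5 + 2 \cdot 36\right) + 9 \cdot 6\right)^{2} = \left(\left(-5 + 72\right) + 54\right)^{2} = \left(67 + 54\right)^{2} = 121^{2} = 14641$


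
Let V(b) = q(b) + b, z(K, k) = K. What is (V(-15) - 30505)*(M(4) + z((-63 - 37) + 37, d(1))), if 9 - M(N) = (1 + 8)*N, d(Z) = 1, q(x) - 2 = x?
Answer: 2747970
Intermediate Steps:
q(x) = 2 + x
M(N) = 9 - 9*N (M(N) = 9 - (1 + 8)*N = 9 - 9*N)
V(b) = 2 + 2*b (V(b) = (2 + b) + b = 2 + 2*b)
(V(-15) - 30505)*(M(4) + z((-63 - 37) + 37, d(1))) = ((2 + 2*(-15)) - 30505)*((9 - 9*4) + ((-63 - 37) + 37)) = ((2 - 30) - 30505)*((9 - 36) + (-100 + 37)) = (-28 - 30505)*(-27 - 63) = -30533*(-90) = 2747970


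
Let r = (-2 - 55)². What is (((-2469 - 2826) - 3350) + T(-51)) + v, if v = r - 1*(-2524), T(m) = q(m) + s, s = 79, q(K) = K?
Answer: -2844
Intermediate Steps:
r = 3249 (r = (-57)² = 3249)
T(m) = 79 + m (T(m) = m + 79 = 79 + m)
v = 5773 (v = 3249 - 1*(-2524) = 3249 + 2524 = 5773)
(((-2469 - 2826) - 3350) + T(-51)) + v = (((-2469 - 2826) - 3350) + (79 - 51)) + 5773 = ((-5295 - 3350) + 28) + 5773 = (-8645 + 28) + 5773 = -8617 + 5773 = -2844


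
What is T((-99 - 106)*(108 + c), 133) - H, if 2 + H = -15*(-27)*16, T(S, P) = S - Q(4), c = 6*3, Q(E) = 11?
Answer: -32319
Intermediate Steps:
c = 18
T(S, P) = -11 + S (T(S, P) = S - 1*11 = S - 11 = -11 + S)
H = 6478 (H = -2 - 15*(-27)*16 = -2 + 405*16 = -2 + 6480 = 6478)
T((-99 - 106)*(108 + c), 133) - H = (-11 + (-99 - 106)*(108 + 18)) - 1*6478 = (-11 - 205*126) - 6478 = (-11 - 25830) - 6478 = -25841 - 6478 = -32319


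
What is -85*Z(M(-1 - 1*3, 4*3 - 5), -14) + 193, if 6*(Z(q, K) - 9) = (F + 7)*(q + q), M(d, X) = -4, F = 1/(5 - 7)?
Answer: 494/3 ≈ 164.67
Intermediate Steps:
F = -1/2 (F = 1/(-2) = -1/2 ≈ -0.50000)
Z(q, K) = 9 + 13*q/6 (Z(q, K) = 9 + ((-1/2 + 7)*(q + q))/6 = 9 + (13*(2*q)/2)/6 = 9 + (13*q)/6 = 9 + 13*q/6)
-85*Z(M(-1 - 1*3, 4*3 - 5), -14) + 193 = -85*(9 + (13/6)*(-4)) + 193 = -85*(9 - 26/3) + 193 = -85*1/3 + 193 = -85/3 + 193 = 494/3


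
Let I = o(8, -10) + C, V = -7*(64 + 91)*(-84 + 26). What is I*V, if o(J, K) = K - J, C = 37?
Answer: 1195670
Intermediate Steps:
V = 62930 (V = -1085*(-58) = -7*(-8990) = 62930)
I = 19 (I = (-10 - 1*8) + 37 = (-10 - 8) + 37 = -18 + 37 = 19)
I*V = 19*62930 = 1195670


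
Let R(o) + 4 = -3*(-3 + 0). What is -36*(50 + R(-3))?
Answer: -1980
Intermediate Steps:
R(o) = 5 (R(o) = -4 - 3*(-3 + 0) = -4 - 3*(-3) = -4 + 9 = 5)
-36*(50 + R(-3)) = -36*(50 + 5) = -36*55 = -1980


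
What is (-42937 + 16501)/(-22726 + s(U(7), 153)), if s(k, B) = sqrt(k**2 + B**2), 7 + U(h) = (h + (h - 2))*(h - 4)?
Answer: 100130756/86074471 + 22030*sqrt(970)/86074471 ≈ 1.1713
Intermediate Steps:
U(h) = -7 + (-4 + h)*(-2 + 2*h) (U(h) = -7 + (h + (h - 2))*(h - 4) = -7 + (h + (-2 + h))*(-4 + h) = -7 + (-2 + 2*h)*(-4 + h) = -7 + (-4 + h)*(-2 + 2*h))
s(k, B) = sqrt(B**2 + k**2)
(-42937 + 16501)/(-22726 + s(U(7), 153)) = (-42937 + 16501)/(-22726 + sqrt(153**2 + (1 - 10*7 + 2*7**2)**2)) = -26436/(-22726 + sqrt(23409 + (1 - 70 + 2*49)**2)) = -26436/(-22726 + sqrt(23409 + (1 - 70 + 98)**2)) = -26436/(-22726 + sqrt(23409 + 29**2)) = -26436/(-22726 + sqrt(23409 + 841)) = -26436/(-22726 + sqrt(24250)) = -26436/(-22726 + 5*sqrt(970))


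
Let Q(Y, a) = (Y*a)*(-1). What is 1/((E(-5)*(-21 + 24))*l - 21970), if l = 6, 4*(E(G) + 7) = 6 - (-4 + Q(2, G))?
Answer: -1/22096 ≈ -4.5257e-5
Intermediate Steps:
Q(Y, a) = -Y*a
E(G) = -9/2 + G/2 (E(G) = -7 + (6 - (-4 - 1*2*G))/4 = -7 + (6 - (-4 - 2*G))/4 = -7 + (6 + (4 + 2*G))/4 = -7 + (10 + 2*G)/4 = -7 + (5/2 + G/2) = -9/2 + G/2)
1/((E(-5)*(-21 + 24))*l - 21970) = 1/(((-9/2 + (1/2)*(-5))*(-21 + 24))*6 - 21970) = 1/(((-9/2 - 5/2)*3)*6 - 21970) = 1/(-7*3*6 - 21970) = 1/(-21*6 - 21970) = 1/(-126 - 21970) = 1/(-22096) = -1/22096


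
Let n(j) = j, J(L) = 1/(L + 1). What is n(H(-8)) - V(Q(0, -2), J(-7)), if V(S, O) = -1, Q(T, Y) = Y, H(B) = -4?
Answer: -3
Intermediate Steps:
J(L) = 1/(1 + L)
n(H(-8)) - V(Q(0, -2), J(-7)) = -4 - 1*(-1) = -4 + 1 = -3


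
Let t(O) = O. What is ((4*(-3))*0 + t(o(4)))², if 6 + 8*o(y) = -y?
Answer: 25/16 ≈ 1.5625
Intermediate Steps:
o(y) = -¾ - y/8 (o(y) = -¾ + (-y)/8 = -¾ - y/8)
((4*(-3))*0 + t(o(4)))² = ((4*(-3))*0 + (-¾ - ⅛*4))² = (-12*0 + (-¾ - ½))² = (0 - 5/4)² = (-5/4)² = 25/16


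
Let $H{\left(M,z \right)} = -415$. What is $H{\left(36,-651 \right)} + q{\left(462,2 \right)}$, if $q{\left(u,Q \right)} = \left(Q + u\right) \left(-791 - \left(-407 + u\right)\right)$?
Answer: $-392959$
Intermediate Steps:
$q{\left(u,Q \right)} = \left(-384 - u\right) \left(Q + u\right)$ ($q{\left(u,Q \right)} = \left(Q + u\right) \left(-384 - u\right) = \left(-384 - u\right) \left(Q + u\right)$)
$H{\left(36,-651 \right)} + q{\left(462,2 \right)} = -415 - \left(391620 + 924\right) = -415 - 392544 = -392959$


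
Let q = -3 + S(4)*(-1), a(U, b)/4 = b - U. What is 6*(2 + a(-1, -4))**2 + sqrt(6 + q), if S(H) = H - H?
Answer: 600 + sqrt(3) ≈ 601.73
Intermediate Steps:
S(H) = 0
a(U, b) = -4*U + 4*b (a(U, b) = 4*(b - U) = -4*U + 4*b)
q = -3 (q = -3 + 0*(-1) = -3 + 0 = -3)
6*(2 + a(-1, -4))**2 + sqrt(6 + q) = 6*(2 + (-4*(-1) + 4*(-4)))**2 + sqrt(6 - 3) = 6*(2 + (4 - 16))**2 + sqrt(3) = 6*(2 - 12)**2 + sqrt(3) = 6*(-10)**2 + sqrt(3) = 6*100 + sqrt(3) = 600 + sqrt(3)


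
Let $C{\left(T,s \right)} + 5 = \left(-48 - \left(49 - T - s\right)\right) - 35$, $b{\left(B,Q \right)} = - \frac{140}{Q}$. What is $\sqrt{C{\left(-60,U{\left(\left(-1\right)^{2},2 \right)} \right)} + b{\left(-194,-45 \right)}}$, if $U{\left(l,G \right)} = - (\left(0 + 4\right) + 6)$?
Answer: $\frac{i \sqrt{1835}}{3} \approx 14.279 i$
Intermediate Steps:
$U{\left(l,G \right)} = -10$ ($U{\left(l,G \right)} = - (4 + 6) = \left(-1\right) 10 = -10$)
$C{\left(T,s \right)} = -137 + T + s$ ($C{\left(T,s \right)} = -5 - \left(132 - T - s\right) = -5 + \left(-132 + T + s\right) = -137 + T + s$)
$\sqrt{C{\left(-60,U{\left(\left(-1\right)^{2},2 \right)} \right)} + b{\left(-194,-45 \right)}} = \sqrt{\left(-137 - 60 - 10\right) - \frac{140}{-45}} = \sqrt{-207 - - \frac{28}{9}} = \sqrt{-207 + \frac{28}{9}} = \sqrt{- \frac{1835}{9}} = \frac{i \sqrt{1835}}{3}$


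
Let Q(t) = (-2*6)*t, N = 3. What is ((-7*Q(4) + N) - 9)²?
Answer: 108900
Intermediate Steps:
Q(t) = -12*t
((-7*Q(4) + N) - 9)² = ((-(-84)*4 + 3) - 9)² = ((-7*(-48) + 3) - 9)² = ((336 + 3) - 9)² = (339 - 9)² = 330² = 108900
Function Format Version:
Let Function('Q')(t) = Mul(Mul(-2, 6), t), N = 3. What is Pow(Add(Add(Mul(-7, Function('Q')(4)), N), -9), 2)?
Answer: 108900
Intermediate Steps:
Function('Q')(t) = Mul(-12, t)
Pow(Add(Add(Mul(-7, Function('Q')(4)), N), -9), 2) = Pow(Add(Add(Mul(-7, Mul(-12, 4)), 3), -9), 2) = Pow(Add(Add(Mul(-7, -48), 3), -9), 2) = Pow(Add(Add(336, 3), -9), 2) = Pow(Add(339, -9), 2) = Pow(330, 2) = 108900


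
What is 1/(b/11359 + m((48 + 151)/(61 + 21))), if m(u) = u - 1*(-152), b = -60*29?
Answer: 931438/143696337 ≈ 0.0064820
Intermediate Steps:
b = -1740
m(u) = 152 + u (m(u) = u + 152 = 152 + u)
1/(b/11359 + m((48 + 151)/(61 + 21))) = 1/(-1740/11359 + (152 + (48 + 151)/(61 + 21))) = 1/(-1740*1/11359 + (152 + 199/82)) = 1/(-1740/11359 + (152 + 199*(1/82))) = 1/(-1740/11359 + (152 + 199/82)) = 1/(-1740/11359 + 12663/82) = 1/(143696337/931438) = 931438/143696337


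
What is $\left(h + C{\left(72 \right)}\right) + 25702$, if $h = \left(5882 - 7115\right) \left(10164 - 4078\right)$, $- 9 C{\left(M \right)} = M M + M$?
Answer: $-7478920$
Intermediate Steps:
$C{\left(M \right)} = - \frac{M}{9} - \frac{M^{2}}{9}$ ($C{\left(M \right)} = - \frac{M M + M}{9} = - \frac{M^{2} + M}{9} = - \frac{M + M^{2}}{9} = - \frac{M}{9} - \frac{M^{2}}{9}$)
$h = -7504038$ ($h = \left(-1233\right) 6086 = -7504038$)
$\left(h + C{\left(72 \right)}\right) + 25702 = \left(-7504038 - 8 \left(1 + 72\right)\right) + 25702 = \left(-7504038 - 8 \cdot 73\right) + 25702 = \left(-7504038 - 584\right) + 25702 = -7504622 + 25702 = -7478920$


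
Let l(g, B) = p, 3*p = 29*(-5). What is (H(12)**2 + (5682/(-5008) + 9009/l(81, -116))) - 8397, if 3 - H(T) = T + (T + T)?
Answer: -2721476193/363080 ≈ -7495.5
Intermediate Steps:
p = -145/3 (p = (29*(-5))/3 = (1/3)*(-145) = -145/3 ≈ -48.333)
l(g, B) = -145/3
H(T) = 3 - 3*T (H(T) = 3 - (T + (T + T)) = 3 - (T + 2*T) = 3 - 3*T)
(H(12)**2 + (5682/(-5008) + 9009/l(81, -116))) - 8397 = ((3 - 3*12)**2 + (5682/(-5008) + 9009/(-145/3))) - 8397 = ((3 - 36)**2 + (5682*(-1/5008) + 9009*(-3/145))) - 8397 = ((-33)**2 + (-2841/2504 - 27027/145)) - 8397 = (1089 - 68087553/363080) - 8397 = 327306567/363080 - 8397 = -2721476193/363080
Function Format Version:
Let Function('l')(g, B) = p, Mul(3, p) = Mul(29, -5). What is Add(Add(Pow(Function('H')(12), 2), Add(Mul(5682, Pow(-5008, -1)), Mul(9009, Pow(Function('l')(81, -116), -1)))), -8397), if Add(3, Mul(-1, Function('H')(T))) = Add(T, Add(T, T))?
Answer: Rational(-2721476193, 363080) ≈ -7495.5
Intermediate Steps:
p = Rational(-145, 3) (p = Mul(Rational(1, 3), Mul(29, -5)) = Mul(Rational(1, 3), -145) = Rational(-145, 3) ≈ -48.333)
Function('l')(g, B) = Rational(-145, 3)
Function('H')(T) = Add(3, Mul(-3, T)) (Function('H')(T) = Add(3, Mul(-1, Add(T, Add(T, T)))) = Add(3, Mul(-1, Add(T, Mul(2, T)))) = Add(3, Mul(-1, Mul(3, T))) = Add(3, Mul(-3, T)))
Add(Add(Pow(Function('H')(12), 2), Add(Mul(5682, Pow(-5008, -1)), Mul(9009, Pow(Function('l')(81, -116), -1)))), -8397) = Add(Add(Pow(Add(3, Mul(-3, 12)), 2), Add(Mul(5682, Pow(-5008, -1)), Mul(9009, Pow(Rational(-145, 3), -1)))), -8397) = Add(Add(Pow(Add(3, -36), 2), Add(Mul(5682, Rational(-1, 5008)), Mul(9009, Rational(-3, 145)))), -8397) = Add(Add(Pow(-33, 2), Add(Rational(-2841, 2504), Rational(-27027, 145))), -8397) = Add(Add(1089, Rational(-68087553, 363080)), -8397) = Add(Rational(327306567, 363080), -8397) = Rational(-2721476193, 363080)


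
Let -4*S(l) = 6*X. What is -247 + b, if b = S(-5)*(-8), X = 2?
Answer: -223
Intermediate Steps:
S(l) = -3 (S(l) = -3*2/2 = -¼*12 = -3)
b = 24 (b = -3*(-8) = 24)
-247 + b = -247 + 24 = -223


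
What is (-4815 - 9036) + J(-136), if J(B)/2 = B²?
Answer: 23141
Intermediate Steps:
J(B) = 2*B²
(-4815 - 9036) + J(-136) = (-4815 - 9036) + 2*(-136)² = -13851 + 2*18496 = -13851 + 36992 = 23141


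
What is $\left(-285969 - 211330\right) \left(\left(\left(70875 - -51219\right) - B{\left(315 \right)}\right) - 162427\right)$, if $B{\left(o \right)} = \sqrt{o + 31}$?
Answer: $20057560567 + 497299 \sqrt{346} \approx 2.0067 \cdot 10^{10}$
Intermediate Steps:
$B{\left(o \right)} = \sqrt{31 + o}$
$\left(-285969 - 211330\right) \left(\left(\left(70875 - -51219\right) - B{\left(315 \right)}\right) - 162427\right) = \left(-285969 - 211330\right) \left(\left(\left(70875 - -51219\right) - \sqrt{31 + 315}\right) - 162427\right) = - 497299 \left(\left(\left(70875 + 51219\right) - \sqrt{346}\right) - 162427\right) = - 497299 \left(\left(122094 - \sqrt{346}\right) - 162427\right) = - 497299 \left(-40333 - \sqrt{346}\right) = 20057560567 + 497299 \sqrt{346}$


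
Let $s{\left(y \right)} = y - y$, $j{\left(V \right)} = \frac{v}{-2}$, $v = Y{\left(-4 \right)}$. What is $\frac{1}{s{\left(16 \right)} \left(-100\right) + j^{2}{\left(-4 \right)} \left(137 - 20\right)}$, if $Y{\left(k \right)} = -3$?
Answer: $\frac{4}{1053} \approx 0.0037987$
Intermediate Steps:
$v = -3$
$j{\left(V \right)} = \frac{3}{2}$ ($j{\left(V \right)} = - \frac{3}{-2} = \left(-3\right) \left(- \frac{1}{2}\right) = \frac{3}{2}$)
$s{\left(y \right)} = 0$
$\frac{1}{s{\left(16 \right)} \left(-100\right) + j^{2}{\left(-4 \right)} \left(137 - 20\right)} = \frac{1}{0 \left(-100\right) + \left(\frac{3}{2}\right)^{2} \left(137 - 20\right)} = \frac{1}{0 + \frac{9}{4} \cdot 117} = \frac{1}{0 + \frac{1053}{4}} = \frac{1}{\frac{1053}{4}} = \frac{4}{1053}$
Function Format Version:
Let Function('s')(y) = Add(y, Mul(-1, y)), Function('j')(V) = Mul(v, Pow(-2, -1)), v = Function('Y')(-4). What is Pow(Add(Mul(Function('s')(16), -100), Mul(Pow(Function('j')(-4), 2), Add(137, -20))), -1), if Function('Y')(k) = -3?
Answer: Rational(4, 1053) ≈ 0.0037987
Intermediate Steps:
v = -3
Function('j')(V) = Rational(3, 2) (Function('j')(V) = Mul(-3, Pow(-2, -1)) = Mul(-3, Rational(-1, 2)) = Rational(3, 2))
Function('s')(y) = 0
Pow(Add(Mul(Function('s')(16), -100), Mul(Pow(Function('j')(-4), 2), Add(137, -20))), -1) = Pow(Add(Mul(0, -100), Mul(Pow(Rational(3, 2), 2), Add(137, -20))), -1) = Pow(Add(0, Mul(Rational(9, 4), 117)), -1) = Pow(Add(0, Rational(1053, 4)), -1) = Pow(Rational(1053, 4), -1) = Rational(4, 1053)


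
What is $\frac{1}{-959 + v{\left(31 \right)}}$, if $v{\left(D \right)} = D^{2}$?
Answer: $\frac{1}{2} \approx 0.5$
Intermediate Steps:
$\frac{1}{-959 + v{\left(31 \right)}} = \frac{1}{-959 + 31^{2}} = \frac{1}{-959 + 961} = \frac{1}{2}$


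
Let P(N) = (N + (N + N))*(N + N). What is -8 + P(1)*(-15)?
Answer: -98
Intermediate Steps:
P(N) = 6*N² (P(N) = (N + 2*N)*(2*N) = (3*N)*(2*N) = 6*N²)
-8 + P(1)*(-15) = -8 + (6*1²)*(-15) = -8 + (6*1)*(-15) = -8 + 6*(-15) = -8 - 90 = -98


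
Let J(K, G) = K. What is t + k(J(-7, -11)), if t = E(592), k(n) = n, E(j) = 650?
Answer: 643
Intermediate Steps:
t = 650
t + k(J(-7, -11)) = 650 - 7 = 643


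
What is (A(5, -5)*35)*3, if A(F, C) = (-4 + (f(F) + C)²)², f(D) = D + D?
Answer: 46305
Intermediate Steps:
f(D) = 2*D
A(F, C) = (-4 + (C + 2*F)²)² (A(F, C) = (-4 + (2*F + C)²)² = (-4 + (C + 2*F)²)²)
(A(5, -5)*35)*3 = ((-4 + (-5 + 2*5)²)²*35)*3 = ((-4 + (-5 + 10)²)²*35)*3 = ((-4 + 5²)²*35)*3 = ((-4 + 25)²*35)*3 = (21²*35)*3 = (441*35)*3 = 15435*3 = 46305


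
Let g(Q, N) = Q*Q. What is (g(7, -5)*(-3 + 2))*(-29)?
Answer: 1421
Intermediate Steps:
g(Q, N) = Q²
(g(7, -5)*(-3 + 2))*(-29) = (7²*(-3 + 2))*(-29) = (49*(-1))*(-29) = -49*(-29) = 1421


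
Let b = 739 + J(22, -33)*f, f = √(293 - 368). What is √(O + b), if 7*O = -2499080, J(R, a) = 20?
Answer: √(-17457349 + 4900*I*√3)/7 ≈ 0.14509 + 596.89*I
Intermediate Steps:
f = 5*I*√3 (f = √(-75) = 5*I*√3 ≈ 8.6602*I)
O = -2499080/7 (O = (⅐)*(-2499080) = -2499080/7 ≈ -3.5701e+5)
b = 739 + 100*I*√3 (b = 739 + 20*(5*I*√3) = 739 + 100*I*√3 ≈ 739.0 + 173.21*I)
√(O + b) = √(-2499080/7 + (739 + 100*I*√3)) = √(-2493907/7 + 100*I*√3)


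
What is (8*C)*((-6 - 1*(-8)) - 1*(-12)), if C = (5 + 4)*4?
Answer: 4032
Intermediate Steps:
C = 36 (C = 9*4 = 36)
(8*C)*((-6 - 1*(-8)) - 1*(-12)) = (8*36)*((-6 - 1*(-8)) - 1*(-12)) = 288*((-6 + 8) + 12) = 288*(2 + 12) = 288*14 = 4032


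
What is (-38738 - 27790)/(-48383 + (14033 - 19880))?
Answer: 3024/2465 ≈ 1.2268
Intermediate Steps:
(-38738 - 27790)/(-48383 + (14033 - 19880)) = -66528/(-48383 - 5847) = -66528/(-54230) = -66528*(-1/54230) = 3024/2465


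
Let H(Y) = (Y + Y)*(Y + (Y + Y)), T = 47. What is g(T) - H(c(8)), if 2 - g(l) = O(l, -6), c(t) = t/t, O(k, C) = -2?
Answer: -2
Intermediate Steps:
c(t) = 1
g(l) = 4 (g(l) = 2 - 1*(-2) = 2 + 2 = 4)
H(Y) = 6*Y² (H(Y) = (2*Y)*(Y + 2*Y) = (2*Y)*(3*Y) = 6*Y²)
g(T) - H(c(8)) = 4 - 6*1² = 4 - 6 = -2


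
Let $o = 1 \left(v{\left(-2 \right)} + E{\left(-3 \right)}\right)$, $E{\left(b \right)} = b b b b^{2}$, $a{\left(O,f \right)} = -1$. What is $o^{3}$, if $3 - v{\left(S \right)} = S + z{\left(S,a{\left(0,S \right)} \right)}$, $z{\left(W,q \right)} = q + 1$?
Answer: $-13481272$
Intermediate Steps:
$z{\left(W,q \right)} = 1 + q$
$E{\left(b \right)} = b^{5}$ ($E{\left(b \right)} = b^{2} b b^{2} = b^{3} b^{2} = b^{5}$)
$v{\left(S \right)} = 3 - S$ ($v{\left(S \right)} = 3 - \left(S + \left(1 - 1\right)\right) = 3 - \left(S + 0\right) = 3 - S$)
$o = -238$ ($o = 1 \left(\left(3 - -2\right) + \left(-3\right)^{5}\right) = 1 \left(\left(3 + 2\right) - 243\right) = 1 \left(5 - 243\right) = 1 \left(-238\right) = -238$)
$o^{3} = \left(-238\right)^{3} = -13481272$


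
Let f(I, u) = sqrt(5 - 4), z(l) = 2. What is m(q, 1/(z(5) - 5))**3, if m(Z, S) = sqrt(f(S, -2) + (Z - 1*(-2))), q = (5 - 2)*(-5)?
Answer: -24*I*sqrt(3) ≈ -41.569*I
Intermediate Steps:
q = -15 (q = 3*(-5) = -15)
f(I, u) = 1 (f(I, u) = sqrt(1) = 1)
m(Z, S) = sqrt(3 + Z) (m(Z, S) = sqrt(1 + (Z - 1*(-2))) = sqrt(1 + (Z + 2)) = sqrt(1 + (2 + Z)) = sqrt(3 + Z))
m(q, 1/(z(5) - 5))**3 = (sqrt(3 - 15))**3 = (sqrt(-12))**3 = (2*I*sqrt(3))**3 = -24*I*sqrt(3)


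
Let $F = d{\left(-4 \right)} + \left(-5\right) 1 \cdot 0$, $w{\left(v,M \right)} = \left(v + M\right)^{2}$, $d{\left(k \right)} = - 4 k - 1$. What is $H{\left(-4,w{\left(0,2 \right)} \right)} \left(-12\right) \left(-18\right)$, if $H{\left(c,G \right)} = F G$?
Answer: $12960$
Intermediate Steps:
$d{\left(k \right)} = -1 - 4 k$
$w{\left(v,M \right)} = \left(M + v\right)^{2}$
$F = 15$ ($F = \left(-1 - -16\right) + \left(-5\right) 1 \cdot 0 = \left(-1 + 16\right) - 0 = 15 + 0 = 15$)
$H{\left(c,G \right)} = 15 G$
$H{\left(-4,w{\left(0,2 \right)} \right)} \left(-12\right) \left(-18\right) = 15 \left(2 + 0\right)^{2} \left(-12\right) \left(-18\right) = 15 \cdot 2^{2} \left(-12\right) \left(-18\right) = 15 \cdot 4 \left(-12\right) \left(-18\right) = 60 \left(-12\right) \left(-18\right) = \left(-720\right) \left(-18\right) = 12960$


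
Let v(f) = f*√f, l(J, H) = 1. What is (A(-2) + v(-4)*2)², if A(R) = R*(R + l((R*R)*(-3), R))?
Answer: -252 - 64*I ≈ -252.0 - 64.0*I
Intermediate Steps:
v(f) = f^(3/2)
A(R) = R*(1 + R) (A(R) = R*(R + 1) = R*(1 + R))
(A(-2) + v(-4)*2)² = (-2*(1 - 2) + (-4)^(3/2)*2)² = (-2*(-1) - 8*I*2)² = (2 - 16*I)²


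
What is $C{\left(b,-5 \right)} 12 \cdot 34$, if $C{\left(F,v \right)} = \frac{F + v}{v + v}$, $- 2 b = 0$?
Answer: $204$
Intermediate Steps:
$b = 0$ ($b = \left(- \frac{1}{2}\right) 0 = 0$)
$C{\left(F,v \right)} = \frac{F + v}{2 v}$
$C{\left(b,-5 \right)} 12 \cdot 34 = \frac{0 - 5}{2 \left(-5\right)} 12 \cdot 34 = \frac{1}{2} \left(- \frac{1}{5}\right) \left(-5\right) 12 \cdot 34 = \frac{1}{2} \cdot 12 \cdot 34 = 6 \cdot 34 = 204$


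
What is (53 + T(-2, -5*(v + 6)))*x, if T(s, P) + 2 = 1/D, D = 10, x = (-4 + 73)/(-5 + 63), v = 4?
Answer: 35259/580 ≈ 60.791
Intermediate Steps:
x = 69/58 ≈ 1.1897
T(s, P) = -19/10 (T(s, P) = -2 + 1/10 = -19/10)
(53 + T(-2, -5*(v + 6)))*x = (53 - 19/10)*(69/58) = (511/10)*(69/58) = 35259/580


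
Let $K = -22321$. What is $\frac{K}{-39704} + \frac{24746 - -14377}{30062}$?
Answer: $\frac{1112176747}{596790824} \approx 1.8636$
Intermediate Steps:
$\frac{K}{-39704} + \frac{24746 - -14377}{30062} = - \frac{22321}{-39704} + \frac{24746 - -14377}{30062} = \left(-22321\right) \left(- \frac{1}{39704}\right) + \left(24746 + 14377\right) \frac{1}{30062} = \frac{22321}{39704} + 39123 \cdot \frac{1}{30062} = \frac{22321}{39704} + \frac{39123}{30062} = \frac{1112176747}{596790824}$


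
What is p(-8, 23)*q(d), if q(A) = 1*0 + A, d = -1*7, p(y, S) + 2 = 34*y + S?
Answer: 1757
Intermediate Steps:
p(y, S) = -2 + S + 34*y (p(y, S) = -2 + (34*y + S) = -2 + (S + 34*y) = -2 + S + 34*y)
d = -7
q(A) = A (q(A) = 0 + A = A)
p(-8, 23)*q(d) = (-2 + 23 + 34*(-8))*(-7) = (-2 + 23 - 272)*(-7) = -251*(-7) = 1757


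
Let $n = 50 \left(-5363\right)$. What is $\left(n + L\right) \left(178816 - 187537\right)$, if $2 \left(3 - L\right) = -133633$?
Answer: $\frac{3511606581}{2} \approx 1.7558 \cdot 10^{9}$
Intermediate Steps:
$L = \frac{133639}{2}$ ($L = 3 - - \frac{133633}{2} = 3 + \frac{133633}{2} = \frac{133639}{2} \approx 66820.0$)
$n = -268150$
$\left(n + L\right) \left(178816 - 187537\right) = \left(-268150 + \frac{133639}{2}\right) \left(178816 - 187537\right) = \left(- \frac{402661}{2}\right) \left(-8721\right) = \frac{3511606581}{2}$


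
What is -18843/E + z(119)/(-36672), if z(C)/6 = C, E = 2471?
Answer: -115462465/15102752 ≈ -7.6451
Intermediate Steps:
z(C) = 6*C
-18843/E + z(119)/(-36672) = -18843/2471 + (6*119)/(-36672) = -18843*1/2471 + 714*(-1/36672) = -18843/2471 - 119/6112 = -115462465/15102752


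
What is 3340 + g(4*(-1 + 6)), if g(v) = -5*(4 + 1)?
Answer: 3315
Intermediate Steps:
g(v) = -25 (g(v) = -5*5 = -25)
3340 + g(4*(-1 + 6)) = 3340 - 25 = 3315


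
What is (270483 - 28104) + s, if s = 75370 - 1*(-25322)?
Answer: 343071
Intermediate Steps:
s = 100692 (s = 75370 + 25322 = 100692)
(270483 - 28104) + s = (270483 - 28104) + 100692 = 242379 + 100692 = 343071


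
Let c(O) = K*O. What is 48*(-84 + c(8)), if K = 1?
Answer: -3648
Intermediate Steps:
c(O) = O (c(O) = 1*O = O)
48*(-84 + c(8)) = 48*(-84 + 8) = 48*(-76) = -3648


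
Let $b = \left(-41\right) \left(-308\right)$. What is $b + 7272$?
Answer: $19900$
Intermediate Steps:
$b = 12628$
$b + 7272 = 12628 + 7272 = 19900$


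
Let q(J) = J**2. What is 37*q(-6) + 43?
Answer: 1375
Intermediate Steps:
37*q(-6) + 43 = 37*(-6)**2 + 43 = 37*36 + 43 = 1332 + 43 = 1375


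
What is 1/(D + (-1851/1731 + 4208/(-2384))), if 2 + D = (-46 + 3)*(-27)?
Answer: 85973/99399023 ≈ 0.00086493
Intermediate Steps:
D = 1159 (D = -2 + (-46 + 3)*(-27) = -2 - 43*(-27) = -2 + 1161 = 1159)
1/(D + (-1851/1731 + 4208/(-2384))) = 1/(1159 + (-1851/1731 + 4208/(-2384))) = 1/(1159 + (-1851*1/1731 + 4208*(-1/2384))) = 1/(1159 + (-617/577 - 263/149)) = 1/(1159 - 243684/85973) = 1/(99399023/85973) = 85973/99399023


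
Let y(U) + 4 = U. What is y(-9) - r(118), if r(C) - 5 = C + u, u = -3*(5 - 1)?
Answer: -124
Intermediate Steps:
y(U) = -4 + U
u = -12 (u = -3*4 = -12)
r(C) = -7 + C (r(C) = 5 + (C - 12) = 5 + (-12 + C) = -7 + C)
y(-9) - r(118) = (-4 - 9) - (-7 + 118) = -13 - 1*111 = -13 - 111 = -124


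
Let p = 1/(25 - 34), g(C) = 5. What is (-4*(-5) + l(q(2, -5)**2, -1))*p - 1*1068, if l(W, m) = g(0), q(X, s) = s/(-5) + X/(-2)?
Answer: -9637/9 ≈ -1070.8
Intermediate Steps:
q(X, s) = -X/2 - s/5 (q(X, s) = s*(-1/5) + X*(-1/2) = -s/5 - X/2 = -X/2 - s/5)
p = -1/9 (p = 1/(-9) = -1/9 ≈ -0.11111)
l(W, m) = 5
(-4*(-5) + l(q(2, -5)**2, -1))*p - 1*1068 = (-4*(-5) + 5)*(-1/9) - 1*1068 = (20 + 5)*(-1/9) - 1068 = 25*(-1/9) - 1068 = -25/9 - 1068 = -9637/9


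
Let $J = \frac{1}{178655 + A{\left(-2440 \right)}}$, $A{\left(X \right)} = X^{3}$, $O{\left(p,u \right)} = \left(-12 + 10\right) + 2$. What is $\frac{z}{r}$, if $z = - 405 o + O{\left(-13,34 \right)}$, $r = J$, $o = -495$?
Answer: $-2912221206538875$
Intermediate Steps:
$O{\left(p,u \right)} = 0$ ($O{\left(p,u \right)} = -2 + 2 = 0$)
$J = - \frac{1}{14526605345}$ ($J = \frac{1}{178655 + \left(-2440\right)^{3}} = \frac{1}{178655 - 14526784000} = \frac{1}{-14526605345} = - \frac{1}{14526605345} \approx -6.8839 \cdot 10^{-11}$)
$r = - \frac{1}{14526605345} \approx -6.8839 \cdot 10^{-11}$
$z = 200475$ ($z = \left(-405\right) \left(-495\right) + 0 = 200475 + 0 = 200475$)
$\frac{z}{r} = \frac{200475}{- \frac{1}{14526605345}} = 200475 \left(-14526605345\right) = -2912221206538875$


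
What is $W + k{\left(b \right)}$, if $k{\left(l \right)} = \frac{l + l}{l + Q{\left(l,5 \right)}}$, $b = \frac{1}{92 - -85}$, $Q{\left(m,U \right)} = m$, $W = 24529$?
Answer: $24530$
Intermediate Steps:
$b = \frac{1}{177}$ ($b = \frac{1}{92 + \left(-2 + 87\right)} = \frac{1}{92 + 85} = \frac{1}{177} \approx 0.0056497$)
$k{\left(l \right)} = 1$ ($k{\left(l \right)} = \frac{l + l}{l + l} = \frac{2 l}{2 l} = 2 l \frac{1}{2 l} = 1$)
$W + k{\left(b \right)} = 24529 + 1 = 24530$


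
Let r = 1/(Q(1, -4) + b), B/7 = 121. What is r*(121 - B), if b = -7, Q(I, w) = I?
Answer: 121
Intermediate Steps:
B = 847 (B = 7*121 = 847)
r = -⅙ (r = 1/(1 - 7) = 1/(-6) = -⅙ ≈ -0.16667)
r*(121 - B) = -(121 - 1*847)/6 = -(121 - 847)/6 = -⅙*(-726) = 121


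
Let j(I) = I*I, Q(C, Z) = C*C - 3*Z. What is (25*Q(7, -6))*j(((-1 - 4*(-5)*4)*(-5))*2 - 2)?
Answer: 1050667200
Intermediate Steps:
Q(C, Z) = C² - 3*Z
j(I) = I²
(25*Q(7, -6))*j(((-1 - 4*(-5)*4)*(-5))*2 - 2) = (25*(7² - 3*(-6)))*(((-1 - 4*(-5)*4)*(-5))*2 - 2)² = (25*(49 + 18))*(((-1 + 20*4)*(-5))*2 - 2)² = (25*67)*(((-1 + 80)*(-5))*2 - 2)² = 1675*((79*(-5))*2 - 2)² = 1675*(-395*2 - 2)² = 1675*(-790 - 2)² = 1675*(-792)² = 1675*627264 = 1050667200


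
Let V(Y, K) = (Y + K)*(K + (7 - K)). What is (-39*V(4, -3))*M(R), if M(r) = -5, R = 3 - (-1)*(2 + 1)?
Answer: 1365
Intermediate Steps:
R = 6 (R = 3 - (-1)*3 = 3 - 1*(-3) = 3 + 3 = 6)
V(Y, K) = 7*K + 7*Y (V(Y, K) = (K + Y)*7 = 7*K + 7*Y)
(-39*V(4, -3))*M(R) = -39*(7*(-3) + 7*4)*(-5) = -39*(-21 + 28)*(-5) = -39*7*(-5) = -273*(-5) = 1365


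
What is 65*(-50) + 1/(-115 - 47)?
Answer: -526501/162 ≈ -3250.0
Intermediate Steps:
65*(-50) + 1/(-115 - 47) = -3250 + 1/(-162) = -3250 - 1/162 = -526501/162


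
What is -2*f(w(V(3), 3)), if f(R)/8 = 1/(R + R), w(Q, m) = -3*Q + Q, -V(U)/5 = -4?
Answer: 1/5 ≈ 0.20000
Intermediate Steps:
V(U) = 20 (V(U) = -5*(-4) = 20)
w(Q, m) = -2*Q
f(R) = 4/R (f(R) = 8/(R + R) = 8/((2*R)) = 8*(1/(2*R)) = 4/R)
-2*f(w(V(3), 3)) = -8/((-2*20)) = -8/(-40) = -8*(-1)/40 = -2*(-1/10) = 1/5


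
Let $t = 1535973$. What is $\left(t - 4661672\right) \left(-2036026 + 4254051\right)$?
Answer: $-6932878524475$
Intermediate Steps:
$\left(t - 4661672\right) \left(-2036026 + 4254051\right) = \left(1535973 - 4661672\right) \left(-2036026 + 4254051\right) = \left(-3125699\right) 2218025 = -6932878524475$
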